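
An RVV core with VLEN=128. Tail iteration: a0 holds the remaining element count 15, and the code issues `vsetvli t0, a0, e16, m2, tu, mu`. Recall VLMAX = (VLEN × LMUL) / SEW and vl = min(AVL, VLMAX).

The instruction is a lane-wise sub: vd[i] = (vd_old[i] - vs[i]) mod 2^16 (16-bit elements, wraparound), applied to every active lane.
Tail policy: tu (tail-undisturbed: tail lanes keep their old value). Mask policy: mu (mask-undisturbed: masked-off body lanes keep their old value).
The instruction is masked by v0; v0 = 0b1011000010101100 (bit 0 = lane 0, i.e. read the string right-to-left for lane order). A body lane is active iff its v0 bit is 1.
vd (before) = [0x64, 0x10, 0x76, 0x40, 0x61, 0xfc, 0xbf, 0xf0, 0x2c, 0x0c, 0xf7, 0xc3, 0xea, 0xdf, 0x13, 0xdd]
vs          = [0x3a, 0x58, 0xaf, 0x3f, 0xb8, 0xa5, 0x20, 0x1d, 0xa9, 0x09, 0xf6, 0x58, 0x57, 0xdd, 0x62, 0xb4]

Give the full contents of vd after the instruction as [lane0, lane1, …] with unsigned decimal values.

vd = [100, 16, 65479, 1, 97, 87, 191, 211, 44, 12, 247, 195, 147, 2, 19, 221]

VLMAX = VLEN×LMUL/SEW = 128×2/16 = 16
vl = min(AVL, VLMAX) = min(15, 16) = 15
  i=0: mask-off/keep → 100
  i=1: mask-off/keep → 16
  i=2: sub(0x76,0xaf) → 65479
  i=3: sub(0x40,0x3f) → 1
  i=4: mask-off/keep → 97
  i=5: sub(0xfc,0xa5) → 87
  i=6: mask-off/keep → 191
  i=7: sub(0xf0,0x1d) → 211
  i=8: mask-off/keep → 44
  i=9: mask-off/keep → 12
  i=10: mask-off/keep → 247
  i=11: mask-off/keep → 195
  i=12: sub(0xea,0x57) → 147
  i=13: sub(0xdf,0xdd) → 2
  i=14: mask-off/keep → 19
  i=15: tail/keep → 221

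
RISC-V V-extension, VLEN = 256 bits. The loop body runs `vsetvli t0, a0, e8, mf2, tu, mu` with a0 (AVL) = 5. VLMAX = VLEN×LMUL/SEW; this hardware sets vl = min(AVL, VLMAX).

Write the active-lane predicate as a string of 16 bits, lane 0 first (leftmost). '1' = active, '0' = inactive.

lanes per group: 256·1/2/8 = 16
vl ← min(5, 16) = 5
bits (lane 0 leftmost): 1111100000000000

predicate = 1111100000000000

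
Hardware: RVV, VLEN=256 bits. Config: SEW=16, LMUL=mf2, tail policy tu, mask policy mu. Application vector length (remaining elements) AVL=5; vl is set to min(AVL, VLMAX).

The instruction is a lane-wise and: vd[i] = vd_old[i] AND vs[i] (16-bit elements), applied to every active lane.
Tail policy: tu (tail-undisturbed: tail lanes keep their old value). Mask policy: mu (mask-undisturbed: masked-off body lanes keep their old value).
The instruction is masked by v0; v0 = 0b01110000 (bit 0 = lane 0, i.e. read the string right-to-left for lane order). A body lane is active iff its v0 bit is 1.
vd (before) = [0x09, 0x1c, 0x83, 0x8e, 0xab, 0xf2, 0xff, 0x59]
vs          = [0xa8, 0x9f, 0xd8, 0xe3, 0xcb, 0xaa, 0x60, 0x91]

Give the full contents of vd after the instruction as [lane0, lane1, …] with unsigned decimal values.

VLMAX = VLEN×LMUL/SEW = 256×1/2/16 = 8
vl = min(AVL, VLMAX) = min(5, 8) = 5
  i=0: mask-off/keep → 9
  i=1: mask-off/keep → 28
  i=2: mask-off/keep → 131
  i=3: mask-off/keep → 142
  i=4: and(0xab,0xcb) → 139
  i=5: tail/keep → 242
  i=6: tail/keep → 255
  i=7: tail/keep → 89

vd = [9, 28, 131, 142, 139, 242, 255, 89]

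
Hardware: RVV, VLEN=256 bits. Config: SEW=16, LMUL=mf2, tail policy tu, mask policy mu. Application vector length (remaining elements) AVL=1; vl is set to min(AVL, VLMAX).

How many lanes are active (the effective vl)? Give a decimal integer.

vl = 1

VLMAX = (256 × 1/2) / 16 = 8 lanes
vl = min(AVL, VLMAX) = min(1, 8) = 1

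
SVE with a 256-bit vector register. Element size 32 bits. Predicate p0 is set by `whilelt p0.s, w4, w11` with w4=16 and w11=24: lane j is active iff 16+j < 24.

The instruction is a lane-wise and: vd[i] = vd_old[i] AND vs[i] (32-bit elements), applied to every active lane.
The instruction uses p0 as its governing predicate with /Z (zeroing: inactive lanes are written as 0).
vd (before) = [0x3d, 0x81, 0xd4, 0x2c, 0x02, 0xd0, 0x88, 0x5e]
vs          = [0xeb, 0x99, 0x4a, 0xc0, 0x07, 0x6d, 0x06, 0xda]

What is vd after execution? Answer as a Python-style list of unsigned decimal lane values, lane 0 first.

vd = [41, 129, 64, 0, 2, 64, 0, 90]

register lanes = 256/32 = 8
active while 16+j < 24, i.e. j ∈ [0,8) capped at 8 ⇒ 8
lane  0: and(0x3d,0xeb) ⇒ 0x29
lane  1: and(0x81,0x99) ⇒ 0x81
lane  2: and(0xd4,0x4a) ⇒ 0x40
lane  3: and(0x2c,0xc0) ⇒ 0x00
lane  4: and(0x02,0x07) ⇒ 0x02
lane  5: and(0xd0,0x6d) ⇒ 0x40
lane  6: and(0x88,0x06) ⇒ 0x00
lane  7: and(0x5e,0xda) ⇒ 0x5a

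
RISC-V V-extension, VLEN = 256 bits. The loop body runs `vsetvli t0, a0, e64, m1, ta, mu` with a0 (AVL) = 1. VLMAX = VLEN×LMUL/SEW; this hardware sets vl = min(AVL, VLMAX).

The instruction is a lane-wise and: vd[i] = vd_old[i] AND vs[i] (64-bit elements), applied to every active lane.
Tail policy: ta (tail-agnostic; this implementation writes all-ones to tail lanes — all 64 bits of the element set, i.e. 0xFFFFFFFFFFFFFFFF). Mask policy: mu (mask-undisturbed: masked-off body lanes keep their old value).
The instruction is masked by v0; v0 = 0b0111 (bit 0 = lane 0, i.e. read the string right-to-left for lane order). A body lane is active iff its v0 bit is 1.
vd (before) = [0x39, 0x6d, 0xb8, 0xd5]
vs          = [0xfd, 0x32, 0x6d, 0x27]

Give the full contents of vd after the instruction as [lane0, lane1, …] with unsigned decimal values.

VLMAX = (256 × 1) / 64 = 4 lanes
AVL=1 ≤ VLMAX=4, so vl = 1
  i=0: and(0x39,0xfd) → 57
  i=1: tail/ones → 18446744073709551615
  i=2: tail/ones → 18446744073709551615
  i=3: tail/ones → 18446744073709551615

vd = [57, 18446744073709551615, 18446744073709551615, 18446744073709551615]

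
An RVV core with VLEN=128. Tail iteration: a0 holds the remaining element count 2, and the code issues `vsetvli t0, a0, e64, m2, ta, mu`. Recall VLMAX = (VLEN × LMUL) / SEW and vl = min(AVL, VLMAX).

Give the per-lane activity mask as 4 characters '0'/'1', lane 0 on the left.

VLMAX = VLEN×LMUL/SEW = 128×2/64 = 4
vl ← min(2, 4) = 2
bits (lane 0 leftmost): 1100

predicate = 1100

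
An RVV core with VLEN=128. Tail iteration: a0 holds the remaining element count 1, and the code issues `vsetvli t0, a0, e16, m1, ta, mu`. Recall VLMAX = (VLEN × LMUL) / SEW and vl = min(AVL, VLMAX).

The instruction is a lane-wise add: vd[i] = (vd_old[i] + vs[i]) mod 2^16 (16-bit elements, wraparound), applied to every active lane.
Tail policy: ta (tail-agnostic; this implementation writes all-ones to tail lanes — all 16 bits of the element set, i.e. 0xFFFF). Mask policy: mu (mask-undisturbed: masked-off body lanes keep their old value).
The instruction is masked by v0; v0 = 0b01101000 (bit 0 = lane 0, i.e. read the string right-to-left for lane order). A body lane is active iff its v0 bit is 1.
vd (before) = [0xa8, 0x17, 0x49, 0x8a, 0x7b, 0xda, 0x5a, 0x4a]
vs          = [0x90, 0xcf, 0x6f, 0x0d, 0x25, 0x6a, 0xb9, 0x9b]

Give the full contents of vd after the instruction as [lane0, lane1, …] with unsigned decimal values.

VLMAX = (128 × 1) / 16 = 8 lanes
vl = min(AVL, VLMAX) = min(1, 8) = 1
vd[0] mask-off/keep -> 0xa8
vd[1] tail/ones -> 0xffff
vd[2] tail/ones -> 0xffff
vd[3] tail/ones -> 0xffff
vd[4] tail/ones -> 0xffff
vd[5] tail/ones -> 0xffff
vd[6] tail/ones -> 0xffff
vd[7] tail/ones -> 0xffff

vd = [168, 65535, 65535, 65535, 65535, 65535, 65535, 65535]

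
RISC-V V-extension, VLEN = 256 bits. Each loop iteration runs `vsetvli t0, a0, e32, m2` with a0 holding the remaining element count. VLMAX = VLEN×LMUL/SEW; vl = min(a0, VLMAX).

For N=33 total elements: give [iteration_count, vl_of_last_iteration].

VLMAX = (256 × 2) / 32 = 16 lanes
N=33: ⌈33/16⌉ = 3 iters; last vl = 33 − 2×16 = 1

[iterations, last_vl] = [3, 1]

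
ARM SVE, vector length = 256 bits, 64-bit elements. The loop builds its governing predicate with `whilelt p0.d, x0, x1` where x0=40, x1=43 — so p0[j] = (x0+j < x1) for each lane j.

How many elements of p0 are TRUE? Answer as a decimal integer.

register lanes = 256/64 = 4
active while 40+j < 43, i.e. j ∈ [0,3) capped at 4 ⇒ 3

vl = 3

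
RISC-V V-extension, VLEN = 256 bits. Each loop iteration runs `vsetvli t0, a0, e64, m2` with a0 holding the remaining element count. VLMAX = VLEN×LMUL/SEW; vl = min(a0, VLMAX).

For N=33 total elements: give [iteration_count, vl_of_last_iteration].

VLMAX = (256 × 2) / 64 = 8 lanes
N=33: ⌈33/8⌉ = 5 iters; last vl = 33 − 4×8 = 1

[iterations, last_vl] = [5, 1]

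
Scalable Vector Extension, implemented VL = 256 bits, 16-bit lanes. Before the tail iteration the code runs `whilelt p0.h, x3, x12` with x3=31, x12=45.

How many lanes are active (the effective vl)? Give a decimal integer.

256-bit reg / 16-bit elem → 16 lanes
p0[j] = (31+j < 45); true for j=0..13 → 14 lanes set

vl = 14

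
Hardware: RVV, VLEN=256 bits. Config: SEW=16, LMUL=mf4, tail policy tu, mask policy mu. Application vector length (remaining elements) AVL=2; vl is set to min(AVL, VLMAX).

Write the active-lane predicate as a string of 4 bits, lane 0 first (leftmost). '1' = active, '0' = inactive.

predicate = 1100

lanes per group: 256·1/4/16 = 4
AVL=2 ≤ VLMAX=4, so vl = 2
bits (lane 0 leftmost): 1100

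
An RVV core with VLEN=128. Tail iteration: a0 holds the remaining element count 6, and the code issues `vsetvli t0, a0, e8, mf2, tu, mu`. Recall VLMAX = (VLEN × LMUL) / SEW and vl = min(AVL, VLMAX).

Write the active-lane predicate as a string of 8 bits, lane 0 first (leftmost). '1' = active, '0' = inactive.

VLMAX = (128 × 1/2) / 8 = 8 lanes
vl = min(AVL, VLMAX) = min(6, 8) = 6
bits (lane 0 leftmost): 11111100

predicate = 11111100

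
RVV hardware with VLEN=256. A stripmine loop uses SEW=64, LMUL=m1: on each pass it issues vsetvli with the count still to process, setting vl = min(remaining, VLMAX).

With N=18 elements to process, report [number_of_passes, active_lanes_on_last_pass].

lanes per group: 256·1/64 = 4
iterations = ceil(18/4) = 5; final-pass vl = 2

[iterations, last_vl] = [5, 2]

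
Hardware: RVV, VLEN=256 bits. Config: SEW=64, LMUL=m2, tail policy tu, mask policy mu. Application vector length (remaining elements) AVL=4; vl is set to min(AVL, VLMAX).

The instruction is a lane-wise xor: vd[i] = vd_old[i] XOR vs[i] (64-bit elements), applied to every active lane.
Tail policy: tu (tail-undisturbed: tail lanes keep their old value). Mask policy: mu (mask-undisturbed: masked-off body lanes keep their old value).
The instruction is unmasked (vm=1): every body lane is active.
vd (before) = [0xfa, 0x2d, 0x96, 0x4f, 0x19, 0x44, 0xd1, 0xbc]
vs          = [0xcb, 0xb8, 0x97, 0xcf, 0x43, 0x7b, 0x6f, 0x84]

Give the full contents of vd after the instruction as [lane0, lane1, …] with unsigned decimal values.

lanes per group: 256·2/64 = 8
vl ← min(4, 8) = 4
[0] xor(0xfa,0xcb) = 0x31
[1] xor(0x2d,0xb8) = 0x95
[2] xor(0x96,0x97) = 0x01
[3] xor(0x4f,0xcf) = 0x80
[4] tail/keep = 0x19
[5] tail/keep = 0x44
[6] tail/keep = 0xd1
[7] tail/keep = 0xbc

vd = [49, 149, 1, 128, 25, 68, 209, 188]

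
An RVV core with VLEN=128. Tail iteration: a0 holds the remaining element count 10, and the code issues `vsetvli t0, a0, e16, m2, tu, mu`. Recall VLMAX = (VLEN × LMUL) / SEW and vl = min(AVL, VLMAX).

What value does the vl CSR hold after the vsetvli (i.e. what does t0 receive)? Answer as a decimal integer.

VLMAX = VLEN×LMUL/SEW = 128×2/16 = 16
AVL=10 ≤ VLMAX=16, so vl = 10

vl = 10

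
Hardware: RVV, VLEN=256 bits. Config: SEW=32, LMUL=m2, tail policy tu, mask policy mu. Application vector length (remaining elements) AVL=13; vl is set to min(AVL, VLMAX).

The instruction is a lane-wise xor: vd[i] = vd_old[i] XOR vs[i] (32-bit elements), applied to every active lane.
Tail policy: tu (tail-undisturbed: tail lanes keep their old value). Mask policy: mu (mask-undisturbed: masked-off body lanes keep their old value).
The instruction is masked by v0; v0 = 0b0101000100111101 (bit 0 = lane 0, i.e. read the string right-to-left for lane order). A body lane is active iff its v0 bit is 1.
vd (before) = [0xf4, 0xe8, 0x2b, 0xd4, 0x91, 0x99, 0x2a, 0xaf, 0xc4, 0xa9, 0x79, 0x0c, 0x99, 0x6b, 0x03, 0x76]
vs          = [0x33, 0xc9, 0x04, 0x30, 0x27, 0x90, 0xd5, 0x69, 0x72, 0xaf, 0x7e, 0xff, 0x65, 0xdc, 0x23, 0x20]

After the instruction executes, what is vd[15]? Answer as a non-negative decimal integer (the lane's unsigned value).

vd[15] = 118

VLMAX = VLEN×LMUL/SEW = 256×2/32 = 16
AVL=13 ≤ VLMAX=16, so vl = 13
[0] xor(0xf4,0x33) = 0xc7
[1] mask-off/keep = 0xe8
[2] xor(0x2b,0x04) = 0x2f
[3] xor(0xd4,0x30) = 0xe4
[4] xor(0x91,0x27) = 0xb6
[5] xor(0x99,0x90) = 0x09
[6] mask-off/keep = 0x2a
[7] mask-off/keep = 0xaf
[8] xor(0xc4,0x72) = 0xb6
[9] mask-off/keep = 0xa9
[10] mask-off/keep = 0x79
[11] mask-off/keep = 0x0c
[12] xor(0x99,0x65) = 0xfc
[13] tail/keep = 0x6b
[14] tail/keep = 0x03
[15] tail/keep = 0x76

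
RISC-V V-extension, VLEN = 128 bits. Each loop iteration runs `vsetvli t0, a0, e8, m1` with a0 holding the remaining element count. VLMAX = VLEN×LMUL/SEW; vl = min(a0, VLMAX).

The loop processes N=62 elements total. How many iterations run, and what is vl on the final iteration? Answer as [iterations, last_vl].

lanes per group: 128·1/8 = 16
62 elements at 16/iter → 4 passes, remainder 14 on the last

[iterations, last_vl] = [4, 14]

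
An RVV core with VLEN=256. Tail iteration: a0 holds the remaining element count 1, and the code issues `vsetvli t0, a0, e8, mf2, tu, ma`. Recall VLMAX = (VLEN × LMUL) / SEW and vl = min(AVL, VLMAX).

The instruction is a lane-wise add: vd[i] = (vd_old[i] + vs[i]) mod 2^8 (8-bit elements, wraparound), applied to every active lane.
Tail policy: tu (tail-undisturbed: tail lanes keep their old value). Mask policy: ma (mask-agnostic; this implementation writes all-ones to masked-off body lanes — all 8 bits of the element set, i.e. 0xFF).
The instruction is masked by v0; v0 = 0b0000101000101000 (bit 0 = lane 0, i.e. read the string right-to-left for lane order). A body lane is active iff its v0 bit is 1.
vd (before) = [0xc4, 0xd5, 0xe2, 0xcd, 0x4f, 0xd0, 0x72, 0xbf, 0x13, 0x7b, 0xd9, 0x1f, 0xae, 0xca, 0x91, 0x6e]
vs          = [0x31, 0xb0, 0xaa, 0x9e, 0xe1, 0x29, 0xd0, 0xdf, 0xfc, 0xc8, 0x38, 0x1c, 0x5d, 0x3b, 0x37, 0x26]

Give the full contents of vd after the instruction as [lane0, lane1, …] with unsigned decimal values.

lanes per group: 256·1/2/8 = 16
AVL=1 ≤ VLMAX=16, so vl = 1
vd[0] mask-off/ones -> 0xff
vd[1] tail/keep -> 0xd5
vd[2] tail/keep -> 0xe2
vd[3] tail/keep -> 0xcd
vd[4] tail/keep -> 0x4f
vd[5] tail/keep -> 0xd0
vd[6] tail/keep -> 0x72
vd[7] tail/keep -> 0xbf
vd[8] tail/keep -> 0x13
vd[9] tail/keep -> 0x7b
vd[10] tail/keep -> 0xd9
vd[11] tail/keep -> 0x1f
vd[12] tail/keep -> 0xae
vd[13] tail/keep -> 0xca
vd[14] tail/keep -> 0x91
vd[15] tail/keep -> 0x6e

vd = [255, 213, 226, 205, 79, 208, 114, 191, 19, 123, 217, 31, 174, 202, 145, 110]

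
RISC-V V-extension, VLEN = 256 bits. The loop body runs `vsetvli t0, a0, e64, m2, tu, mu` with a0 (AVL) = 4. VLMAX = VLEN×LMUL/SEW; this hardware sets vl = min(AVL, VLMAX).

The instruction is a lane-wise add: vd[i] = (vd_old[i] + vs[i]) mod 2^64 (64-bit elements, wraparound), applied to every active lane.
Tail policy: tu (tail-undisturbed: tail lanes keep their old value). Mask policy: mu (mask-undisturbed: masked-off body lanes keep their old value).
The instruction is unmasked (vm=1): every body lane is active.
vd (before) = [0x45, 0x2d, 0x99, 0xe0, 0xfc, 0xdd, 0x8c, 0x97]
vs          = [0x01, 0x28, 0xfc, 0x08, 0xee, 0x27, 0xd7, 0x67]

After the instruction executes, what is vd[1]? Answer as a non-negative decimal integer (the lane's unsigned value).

vd[1] = 85

VLMAX = VLEN×LMUL/SEW = 256×2/64 = 8
AVL=4 ≤ VLMAX=8, so vl = 4
[0] add(0x45,0x01) = 0x46
[1] add(0x2d,0x28) = 0x55
[2] add(0x99,0xfc) = 0x195
[3] add(0xe0,0x08) = 0xe8
[4] tail/keep = 0xfc
[5] tail/keep = 0xdd
[6] tail/keep = 0x8c
[7] tail/keep = 0x97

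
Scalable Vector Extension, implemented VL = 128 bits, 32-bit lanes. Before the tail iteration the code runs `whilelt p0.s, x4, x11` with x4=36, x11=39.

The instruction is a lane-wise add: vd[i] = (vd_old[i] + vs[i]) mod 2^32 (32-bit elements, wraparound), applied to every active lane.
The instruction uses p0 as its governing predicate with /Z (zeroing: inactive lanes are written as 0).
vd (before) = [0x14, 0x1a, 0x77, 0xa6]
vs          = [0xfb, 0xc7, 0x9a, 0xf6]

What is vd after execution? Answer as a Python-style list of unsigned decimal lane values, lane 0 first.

128-bit reg / 32-bit elem → 4 lanes
p0[j] = (36+j < 39); true for j=0..2 → 3 lanes set
vd[0] add(0x14,0xfb) -> 0x10f
vd[1] add(0x1a,0xc7) -> 0xe1
vd[2] add(0x77,0x9a) -> 0x111
vd[3] tail/zero -> 0x00

vd = [271, 225, 273, 0]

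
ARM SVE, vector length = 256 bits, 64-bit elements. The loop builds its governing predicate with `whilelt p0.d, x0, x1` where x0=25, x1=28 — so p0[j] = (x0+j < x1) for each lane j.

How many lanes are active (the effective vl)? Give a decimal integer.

vl = 3

register lanes = 256/64 = 4
p0[j] = (25+j < 28); true for j=0..2 → 3 lanes set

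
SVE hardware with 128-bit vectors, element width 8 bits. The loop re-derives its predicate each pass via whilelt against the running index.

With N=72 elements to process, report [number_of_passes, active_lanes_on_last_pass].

lane count: 128 div 8 = 16
72 elements at 16/iter → 5 passes, remainder 8 on the last

[iterations, last_vl] = [5, 8]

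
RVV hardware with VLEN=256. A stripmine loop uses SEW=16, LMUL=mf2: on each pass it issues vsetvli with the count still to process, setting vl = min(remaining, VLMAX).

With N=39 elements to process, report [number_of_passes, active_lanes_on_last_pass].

[iterations, last_vl] = [5, 7]

VLMAX = VLEN×LMUL/SEW = 256×1/2/16 = 8
39 elements at 8/iter → 5 passes, remainder 7 on the last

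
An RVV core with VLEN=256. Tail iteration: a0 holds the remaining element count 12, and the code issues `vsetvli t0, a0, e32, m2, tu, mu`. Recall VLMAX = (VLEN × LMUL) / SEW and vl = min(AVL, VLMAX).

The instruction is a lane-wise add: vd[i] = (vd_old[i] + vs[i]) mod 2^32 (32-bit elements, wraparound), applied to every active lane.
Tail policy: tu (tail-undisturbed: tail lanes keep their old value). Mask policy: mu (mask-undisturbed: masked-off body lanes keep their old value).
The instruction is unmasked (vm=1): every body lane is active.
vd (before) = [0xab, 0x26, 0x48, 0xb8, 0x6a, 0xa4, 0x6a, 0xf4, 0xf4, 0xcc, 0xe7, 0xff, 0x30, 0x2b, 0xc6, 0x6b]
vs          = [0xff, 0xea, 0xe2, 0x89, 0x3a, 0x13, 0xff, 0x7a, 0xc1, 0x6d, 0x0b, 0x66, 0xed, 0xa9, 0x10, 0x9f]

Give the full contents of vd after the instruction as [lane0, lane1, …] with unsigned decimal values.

VLMAX = (256 × 2) / 32 = 16 lanes
AVL=12 ≤ VLMAX=16, so vl = 12
vd[0] add(0xab,0xff) -> 0x1aa
vd[1] add(0x26,0xea) -> 0x110
vd[2] add(0x48,0xe2) -> 0x12a
vd[3] add(0xb8,0x89) -> 0x141
vd[4] add(0x6a,0x3a) -> 0xa4
vd[5] add(0xa4,0x13) -> 0xb7
vd[6] add(0x6a,0xff) -> 0x169
vd[7] add(0xf4,0x7a) -> 0x16e
vd[8] add(0xf4,0xc1) -> 0x1b5
vd[9] add(0xcc,0x6d) -> 0x139
vd[10] add(0xe7,0x0b) -> 0xf2
vd[11] add(0xff,0x66) -> 0x165
vd[12] tail/keep -> 0x30
vd[13] tail/keep -> 0x2b
vd[14] tail/keep -> 0xc6
vd[15] tail/keep -> 0x6b

vd = [426, 272, 298, 321, 164, 183, 361, 366, 437, 313, 242, 357, 48, 43, 198, 107]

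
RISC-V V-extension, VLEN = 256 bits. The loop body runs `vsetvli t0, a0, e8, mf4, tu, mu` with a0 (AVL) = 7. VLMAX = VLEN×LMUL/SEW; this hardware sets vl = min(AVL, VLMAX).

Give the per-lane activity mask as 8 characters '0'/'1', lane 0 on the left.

lanes per group: 256·1/4/8 = 8
vl = min(AVL, VLMAX) = min(7, 8) = 7
bits (lane 0 leftmost): 11111110

predicate = 11111110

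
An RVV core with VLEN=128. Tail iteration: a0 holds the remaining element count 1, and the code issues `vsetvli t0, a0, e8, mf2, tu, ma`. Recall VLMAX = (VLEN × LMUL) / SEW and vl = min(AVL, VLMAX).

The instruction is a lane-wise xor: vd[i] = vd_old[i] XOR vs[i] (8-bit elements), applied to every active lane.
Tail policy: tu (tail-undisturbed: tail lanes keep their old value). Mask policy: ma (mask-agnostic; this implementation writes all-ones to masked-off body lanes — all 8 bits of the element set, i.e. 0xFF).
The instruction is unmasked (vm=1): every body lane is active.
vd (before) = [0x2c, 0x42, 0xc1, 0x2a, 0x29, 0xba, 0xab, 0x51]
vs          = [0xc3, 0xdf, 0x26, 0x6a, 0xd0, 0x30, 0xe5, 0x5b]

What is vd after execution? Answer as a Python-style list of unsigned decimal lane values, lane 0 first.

vd = [239, 66, 193, 42, 41, 186, 171, 81]

VLMAX = (128 × 1/2) / 8 = 8 lanes
AVL=1 ≤ VLMAX=8, so vl = 1
[0] xor(0x2c,0xc3) = 0xef
[1] tail/keep = 0x42
[2] tail/keep = 0xc1
[3] tail/keep = 0x2a
[4] tail/keep = 0x29
[5] tail/keep = 0xba
[6] tail/keep = 0xab
[7] tail/keep = 0x51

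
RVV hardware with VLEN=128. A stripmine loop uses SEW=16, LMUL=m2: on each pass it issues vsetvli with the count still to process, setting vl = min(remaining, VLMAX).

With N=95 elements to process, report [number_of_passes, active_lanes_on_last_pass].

[iterations, last_vl] = [6, 15]

VLMAX = (128 × 2) / 16 = 16 lanes
iterations = ceil(95/16) = 6; final-pass vl = 15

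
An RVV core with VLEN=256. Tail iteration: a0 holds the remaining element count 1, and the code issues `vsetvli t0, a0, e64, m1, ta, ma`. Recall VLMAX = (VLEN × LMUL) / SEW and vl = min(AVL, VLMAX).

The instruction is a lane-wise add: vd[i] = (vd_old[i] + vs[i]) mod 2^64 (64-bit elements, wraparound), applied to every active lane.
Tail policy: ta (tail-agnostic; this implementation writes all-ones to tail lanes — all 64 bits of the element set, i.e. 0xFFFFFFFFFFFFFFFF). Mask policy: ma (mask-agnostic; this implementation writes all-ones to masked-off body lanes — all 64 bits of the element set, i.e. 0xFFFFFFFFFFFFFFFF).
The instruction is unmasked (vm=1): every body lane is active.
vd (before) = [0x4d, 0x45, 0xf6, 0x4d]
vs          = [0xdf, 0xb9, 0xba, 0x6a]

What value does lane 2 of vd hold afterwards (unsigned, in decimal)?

vd[2] = 18446744073709551615

lanes per group: 256·1/64 = 4
vl = min(AVL, VLMAX) = min(1, 4) = 1
lane  0: add(0x4d,0xdf) ⇒ 0x12c
lane  1: tail/ones ⇒ 0xffffffffffffffff
lane  2: tail/ones ⇒ 0xffffffffffffffff
lane  3: tail/ones ⇒ 0xffffffffffffffff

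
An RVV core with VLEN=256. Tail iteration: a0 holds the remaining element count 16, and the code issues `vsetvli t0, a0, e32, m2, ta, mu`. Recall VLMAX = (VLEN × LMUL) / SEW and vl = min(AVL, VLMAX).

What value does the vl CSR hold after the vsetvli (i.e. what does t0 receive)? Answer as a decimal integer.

vl = 16

VLMAX = VLEN×LMUL/SEW = 256×2/32 = 16
vl ← min(16, 16) = 16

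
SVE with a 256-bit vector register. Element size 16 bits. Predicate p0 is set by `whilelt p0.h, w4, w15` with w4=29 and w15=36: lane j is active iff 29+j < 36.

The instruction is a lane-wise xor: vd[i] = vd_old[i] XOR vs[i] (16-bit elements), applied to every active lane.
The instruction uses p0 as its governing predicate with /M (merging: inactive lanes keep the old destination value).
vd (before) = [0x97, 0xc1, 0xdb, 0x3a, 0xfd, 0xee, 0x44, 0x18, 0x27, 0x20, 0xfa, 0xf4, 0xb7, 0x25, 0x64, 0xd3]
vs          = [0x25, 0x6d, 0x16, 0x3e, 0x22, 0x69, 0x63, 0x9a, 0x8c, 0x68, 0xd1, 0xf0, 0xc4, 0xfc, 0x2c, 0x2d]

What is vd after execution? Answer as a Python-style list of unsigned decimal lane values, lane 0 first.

256-bit reg / 16-bit elem → 16 lanes
active while 29+j < 36, i.e. j ∈ [0,7) capped at 16 ⇒ 7
[0] xor(0x97,0x25) = 0xb2
[1] xor(0xc1,0x6d) = 0xac
[2] xor(0xdb,0x16) = 0xcd
[3] xor(0x3a,0x3e) = 0x04
[4] xor(0xfd,0x22) = 0xdf
[5] xor(0xee,0x69) = 0x87
[6] xor(0x44,0x63) = 0x27
[7] tail/keep = 0x18
[8] tail/keep = 0x27
[9] tail/keep = 0x20
[10] tail/keep = 0xfa
[11] tail/keep = 0xf4
[12] tail/keep = 0xb7
[13] tail/keep = 0x25
[14] tail/keep = 0x64
[15] tail/keep = 0xd3

vd = [178, 172, 205, 4, 223, 135, 39, 24, 39, 32, 250, 244, 183, 37, 100, 211]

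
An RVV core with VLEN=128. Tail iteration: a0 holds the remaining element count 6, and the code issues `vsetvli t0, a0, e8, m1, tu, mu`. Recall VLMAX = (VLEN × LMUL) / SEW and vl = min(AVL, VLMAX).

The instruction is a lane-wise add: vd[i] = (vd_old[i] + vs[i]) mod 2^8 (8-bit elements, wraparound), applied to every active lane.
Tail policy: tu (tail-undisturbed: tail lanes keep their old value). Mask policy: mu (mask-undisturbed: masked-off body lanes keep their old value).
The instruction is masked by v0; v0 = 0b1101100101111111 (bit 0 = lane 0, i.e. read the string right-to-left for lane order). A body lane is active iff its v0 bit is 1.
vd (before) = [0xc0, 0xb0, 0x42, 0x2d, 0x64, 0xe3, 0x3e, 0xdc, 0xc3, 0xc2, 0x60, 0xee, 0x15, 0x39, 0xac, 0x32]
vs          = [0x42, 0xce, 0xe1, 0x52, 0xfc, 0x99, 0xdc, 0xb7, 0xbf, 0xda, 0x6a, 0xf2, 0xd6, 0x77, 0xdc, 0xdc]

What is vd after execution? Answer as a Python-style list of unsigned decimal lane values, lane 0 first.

lanes per group: 128·1/8 = 16
vl ← min(6, 16) = 6
  i=0: add(0xc0,0x42) → 2
  i=1: add(0xb0,0xce) → 126
  i=2: add(0x42,0xe1) → 35
  i=3: add(0x2d,0x52) → 127
  i=4: add(0x64,0xfc) → 96
  i=5: add(0xe3,0x99) → 124
  i=6: tail/keep → 62
  i=7: tail/keep → 220
  i=8: tail/keep → 195
  i=9: tail/keep → 194
  i=10: tail/keep → 96
  i=11: tail/keep → 238
  i=12: tail/keep → 21
  i=13: tail/keep → 57
  i=14: tail/keep → 172
  i=15: tail/keep → 50

vd = [2, 126, 35, 127, 96, 124, 62, 220, 195, 194, 96, 238, 21, 57, 172, 50]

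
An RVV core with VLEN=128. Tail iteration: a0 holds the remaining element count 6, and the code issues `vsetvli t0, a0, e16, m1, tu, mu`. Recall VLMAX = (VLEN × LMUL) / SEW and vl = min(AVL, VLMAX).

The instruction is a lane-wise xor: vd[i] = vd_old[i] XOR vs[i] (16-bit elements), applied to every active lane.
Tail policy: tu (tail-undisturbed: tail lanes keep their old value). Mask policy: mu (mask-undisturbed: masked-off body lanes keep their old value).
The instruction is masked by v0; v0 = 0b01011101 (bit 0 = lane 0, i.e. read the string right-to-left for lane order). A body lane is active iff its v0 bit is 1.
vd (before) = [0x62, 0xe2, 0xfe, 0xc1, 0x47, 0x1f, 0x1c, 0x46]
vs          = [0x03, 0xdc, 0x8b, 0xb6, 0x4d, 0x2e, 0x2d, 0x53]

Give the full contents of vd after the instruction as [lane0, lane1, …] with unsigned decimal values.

lanes per group: 128·1/16 = 8
AVL=6 ≤ VLMAX=8, so vl = 6
vd[0] xor(0x62,0x03) -> 0x61
vd[1] mask-off/keep -> 0xe2
vd[2] xor(0xfe,0x8b) -> 0x75
vd[3] xor(0xc1,0xb6) -> 0x77
vd[4] xor(0x47,0x4d) -> 0x0a
vd[5] mask-off/keep -> 0x1f
vd[6] tail/keep -> 0x1c
vd[7] tail/keep -> 0x46

vd = [97, 226, 117, 119, 10, 31, 28, 70]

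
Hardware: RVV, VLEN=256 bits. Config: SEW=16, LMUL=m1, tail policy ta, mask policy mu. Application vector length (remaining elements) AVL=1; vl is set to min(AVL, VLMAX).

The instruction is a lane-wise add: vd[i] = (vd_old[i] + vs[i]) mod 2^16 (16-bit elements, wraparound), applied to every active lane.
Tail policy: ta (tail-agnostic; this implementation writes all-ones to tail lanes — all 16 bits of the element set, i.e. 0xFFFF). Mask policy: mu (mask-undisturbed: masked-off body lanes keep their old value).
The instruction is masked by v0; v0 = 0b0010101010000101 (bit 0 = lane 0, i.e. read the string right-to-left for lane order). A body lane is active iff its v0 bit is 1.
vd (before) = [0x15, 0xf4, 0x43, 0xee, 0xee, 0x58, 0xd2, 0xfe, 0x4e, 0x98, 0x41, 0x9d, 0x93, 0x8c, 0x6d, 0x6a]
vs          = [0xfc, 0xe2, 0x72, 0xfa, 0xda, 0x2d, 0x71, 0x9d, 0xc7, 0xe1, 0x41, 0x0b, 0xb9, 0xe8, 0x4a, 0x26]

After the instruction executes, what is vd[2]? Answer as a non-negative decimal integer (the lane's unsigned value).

vd[2] = 65535

VLMAX = (256 × 1) / 16 = 16 lanes
vl ← min(1, 16) = 1
  i=0: add(0x15,0xfc) → 273
  i=1: tail/ones → 65535
  i=2: tail/ones → 65535
  i=3: tail/ones → 65535
  i=4: tail/ones → 65535
  i=5: tail/ones → 65535
  i=6: tail/ones → 65535
  i=7: tail/ones → 65535
  i=8: tail/ones → 65535
  i=9: tail/ones → 65535
  i=10: tail/ones → 65535
  i=11: tail/ones → 65535
  i=12: tail/ones → 65535
  i=13: tail/ones → 65535
  i=14: tail/ones → 65535
  i=15: tail/ones → 65535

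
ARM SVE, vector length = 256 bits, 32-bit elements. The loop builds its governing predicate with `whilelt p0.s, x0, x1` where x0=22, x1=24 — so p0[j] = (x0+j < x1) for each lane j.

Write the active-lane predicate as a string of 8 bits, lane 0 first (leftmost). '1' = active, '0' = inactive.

register lanes = 256/32 = 8
active while 22+j < 24, i.e. j ∈ [0,2) capped at 8 ⇒ 2
bits (lane 0 leftmost): 11000000

predicate = 11000000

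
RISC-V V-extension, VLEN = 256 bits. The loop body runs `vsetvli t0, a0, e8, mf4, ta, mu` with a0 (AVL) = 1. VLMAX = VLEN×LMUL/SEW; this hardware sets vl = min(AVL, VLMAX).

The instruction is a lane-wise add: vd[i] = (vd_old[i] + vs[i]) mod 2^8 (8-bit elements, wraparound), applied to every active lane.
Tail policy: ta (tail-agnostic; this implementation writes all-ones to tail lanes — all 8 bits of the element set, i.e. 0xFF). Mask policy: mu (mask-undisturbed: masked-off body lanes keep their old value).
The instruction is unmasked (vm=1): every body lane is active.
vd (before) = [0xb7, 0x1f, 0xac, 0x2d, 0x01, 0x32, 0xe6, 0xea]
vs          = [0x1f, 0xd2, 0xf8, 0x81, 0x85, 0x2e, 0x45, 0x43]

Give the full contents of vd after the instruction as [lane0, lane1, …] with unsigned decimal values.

vd = [214, 255, 255, 255, 255, 255, 255, 255]

VLMAX = VLEN×LMUL/SEW = 256×1/4/8 = 8
vl = min(AVL, VLMAX) = min(1, 8) = 1
[0] add(0xb7,0x1f) = 0xd6
[1] tail/ones = 0xff
[2] tail/ones = 0xff
[3] tail/ones = 0xff
[4] tail/ones = 0xff
[5] tail/ones = 0xff
[6] tail/ones = 0xff
[7] tail/ones = 0xff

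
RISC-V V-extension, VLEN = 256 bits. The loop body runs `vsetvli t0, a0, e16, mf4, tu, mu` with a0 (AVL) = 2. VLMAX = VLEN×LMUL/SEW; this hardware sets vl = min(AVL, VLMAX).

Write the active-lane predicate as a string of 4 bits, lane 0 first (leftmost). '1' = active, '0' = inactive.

predicate = 1100

VLMAX = VLEN×LMUL/SEW = 256×1/4/16 = 4
vl = min(AVL, VLMAX) = min(2, 4) = 2
bits (lane 0 leftmost): 1100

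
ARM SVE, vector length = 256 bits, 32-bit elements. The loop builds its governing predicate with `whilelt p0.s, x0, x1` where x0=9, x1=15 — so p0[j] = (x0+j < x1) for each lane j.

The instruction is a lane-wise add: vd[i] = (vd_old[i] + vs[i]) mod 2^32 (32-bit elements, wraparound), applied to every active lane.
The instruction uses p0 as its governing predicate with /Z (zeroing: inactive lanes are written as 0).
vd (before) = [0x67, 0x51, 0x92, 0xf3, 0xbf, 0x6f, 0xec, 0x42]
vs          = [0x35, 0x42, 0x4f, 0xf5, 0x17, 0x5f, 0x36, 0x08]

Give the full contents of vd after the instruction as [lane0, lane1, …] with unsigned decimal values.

vd = [156, 147, 225, 488, 214, 206, 0, 0]

256-bit reg / 32-bit elem → 8 lanes
whilelt: lane j active iff 9+j < 15 → j < 6 → 6 active
  i=0: add(0x67,0x35) → 156
  i=1: add(0x51,0x42) → 147
  i=2: add(0x92,0x4f) → 225
  i=3: add(0xf3,0xf5) → 488
  i=4: add(0xbf,0x17) → 214
  i=5: add(0x6f,0x5f) → 206
  i=6: tail/zero → 0
  i=7: tail/zero → 0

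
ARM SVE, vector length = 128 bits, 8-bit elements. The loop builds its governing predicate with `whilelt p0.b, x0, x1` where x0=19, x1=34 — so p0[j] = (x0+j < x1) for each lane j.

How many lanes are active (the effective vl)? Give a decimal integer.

register lanes = 128/8 = 16
whilelt: lane j active iff 19+j < 34 → j < 15 → 15 active

vl = 15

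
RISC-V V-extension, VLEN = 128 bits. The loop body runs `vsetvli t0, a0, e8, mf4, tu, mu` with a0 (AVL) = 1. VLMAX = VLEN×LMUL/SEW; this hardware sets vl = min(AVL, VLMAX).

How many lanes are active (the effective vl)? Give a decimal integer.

VLMAX = VLEN×LMUL/SEW = 128×1/4/8 = 4
vl ← min(1, 4) = 1

vl = 1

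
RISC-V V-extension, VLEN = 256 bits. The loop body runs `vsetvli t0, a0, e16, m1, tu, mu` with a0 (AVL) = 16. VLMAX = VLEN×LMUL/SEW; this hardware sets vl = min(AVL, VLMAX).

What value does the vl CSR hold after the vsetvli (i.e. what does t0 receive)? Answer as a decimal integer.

lanes per group: 256·1/16 = 16
AVL=16 ≤ VLMAX=16, so vl = 16

vl = 16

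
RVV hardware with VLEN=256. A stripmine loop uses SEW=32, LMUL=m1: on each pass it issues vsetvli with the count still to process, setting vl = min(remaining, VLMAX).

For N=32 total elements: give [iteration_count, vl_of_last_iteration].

VLMAX = (256 × 1) / 32 = 8 lanes
32 elements at 8/iter → 4 passes, remainder 8 on the last

[iterations, last_vl] = [4, 8]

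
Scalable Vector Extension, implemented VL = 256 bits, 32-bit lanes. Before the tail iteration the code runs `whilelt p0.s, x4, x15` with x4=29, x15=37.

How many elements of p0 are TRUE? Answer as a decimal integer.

vl = 8

lane count: 256 div 32 = 8
whilelt: lane j active iff 29+j < 37 → j < 8 → 8 active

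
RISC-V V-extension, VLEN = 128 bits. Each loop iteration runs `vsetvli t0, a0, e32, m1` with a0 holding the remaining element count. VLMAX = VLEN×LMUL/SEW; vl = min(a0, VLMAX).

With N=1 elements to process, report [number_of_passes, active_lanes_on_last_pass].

[iterations, last_vl] = [1, 1]

lanes per group: 128·1/32 = 4
iterations = ceil(1/4) = 1; final-pass vl = 1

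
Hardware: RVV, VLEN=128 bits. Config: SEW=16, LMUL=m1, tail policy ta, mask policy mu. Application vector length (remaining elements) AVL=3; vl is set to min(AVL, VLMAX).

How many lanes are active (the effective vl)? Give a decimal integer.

vl = 3

VLMAX = (128 × 1) / 16 = 8 lanes
vl ← min(3, 8) = 3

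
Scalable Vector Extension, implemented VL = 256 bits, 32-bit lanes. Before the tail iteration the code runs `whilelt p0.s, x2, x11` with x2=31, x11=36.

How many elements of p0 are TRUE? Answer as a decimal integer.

vl = 5

lane count: 256 div 32 = 8
p0[j] = (31+j < 36); true for j=0..4 → 5 lanes set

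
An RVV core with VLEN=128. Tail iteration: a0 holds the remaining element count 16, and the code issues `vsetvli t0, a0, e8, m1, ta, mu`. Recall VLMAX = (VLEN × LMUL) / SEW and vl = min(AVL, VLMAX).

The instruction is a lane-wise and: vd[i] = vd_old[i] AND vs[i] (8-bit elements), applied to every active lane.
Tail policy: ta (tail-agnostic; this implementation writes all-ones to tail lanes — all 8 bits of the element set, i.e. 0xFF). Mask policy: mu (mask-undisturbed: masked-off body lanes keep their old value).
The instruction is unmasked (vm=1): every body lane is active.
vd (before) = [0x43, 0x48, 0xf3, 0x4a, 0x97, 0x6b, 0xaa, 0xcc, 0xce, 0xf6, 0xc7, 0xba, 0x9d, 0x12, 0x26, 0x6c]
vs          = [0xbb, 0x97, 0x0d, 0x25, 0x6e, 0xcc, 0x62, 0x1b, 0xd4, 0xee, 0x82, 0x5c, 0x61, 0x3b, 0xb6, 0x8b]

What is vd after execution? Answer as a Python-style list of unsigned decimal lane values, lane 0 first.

lanes per group: 128·1/8 = 16
AVL=16 ≤ VLMAX=16, so vl = 16
  i=0: and(0x43,0xbb) → 3
  i=1: and(0x48,0x97) → 0
  i=2: and(0xf3,0x0d) → 1
  i=3: and(0x4a,0x25) → 0
  i=4: and(0x97,0x6e) → 6
  i=5: and(0x6b,0xcc) → 72
  i=6: and(0xaa,0x62) → 34
  i=7: and(0xcc,0x1b) → 8
  i=8: and(0xce,0xd4) → 196
  i=9: and(0xf6,0xee) → 230
  i=10: and(0xc7,0x82) → 130
  i=11: and(0xba,0x5c) → 24
  i=12: and(0x9d,0x61) → 1
  i=13: and(0x12,0x3b) → 18
  i=14: and(0x26,0xb6) → 38
  i=15: and(0x6c,0x8b) → 8

vd = [3, 0, 1, 0, 6, 72, 34, 8, 196, 230, 130, 24, 1, 18, 38, 8]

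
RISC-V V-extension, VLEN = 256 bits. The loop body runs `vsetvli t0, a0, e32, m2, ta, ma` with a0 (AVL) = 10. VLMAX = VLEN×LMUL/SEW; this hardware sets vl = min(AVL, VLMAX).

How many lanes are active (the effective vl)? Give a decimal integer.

VLMAX = (256 × 2) / 32 = 16 lanes
vl ← min(10, 16) = 10

vl = 10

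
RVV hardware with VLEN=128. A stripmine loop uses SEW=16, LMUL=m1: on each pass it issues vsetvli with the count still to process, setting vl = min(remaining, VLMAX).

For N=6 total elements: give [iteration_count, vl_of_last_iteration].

[iterations, last_vl] = [1, 6]

VLMAX = (128 × 1) / 16 = 8 lanes
6 elements at 8/iter → 1 passes, remainder 6 on the last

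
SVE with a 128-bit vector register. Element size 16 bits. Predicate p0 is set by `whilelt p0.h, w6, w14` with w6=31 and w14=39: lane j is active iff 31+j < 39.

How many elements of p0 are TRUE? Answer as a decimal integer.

vl = 8

register lanes = 128/16 = 8
whilelt: lane j active iff 31+j < 39 → j < 8 → 8 active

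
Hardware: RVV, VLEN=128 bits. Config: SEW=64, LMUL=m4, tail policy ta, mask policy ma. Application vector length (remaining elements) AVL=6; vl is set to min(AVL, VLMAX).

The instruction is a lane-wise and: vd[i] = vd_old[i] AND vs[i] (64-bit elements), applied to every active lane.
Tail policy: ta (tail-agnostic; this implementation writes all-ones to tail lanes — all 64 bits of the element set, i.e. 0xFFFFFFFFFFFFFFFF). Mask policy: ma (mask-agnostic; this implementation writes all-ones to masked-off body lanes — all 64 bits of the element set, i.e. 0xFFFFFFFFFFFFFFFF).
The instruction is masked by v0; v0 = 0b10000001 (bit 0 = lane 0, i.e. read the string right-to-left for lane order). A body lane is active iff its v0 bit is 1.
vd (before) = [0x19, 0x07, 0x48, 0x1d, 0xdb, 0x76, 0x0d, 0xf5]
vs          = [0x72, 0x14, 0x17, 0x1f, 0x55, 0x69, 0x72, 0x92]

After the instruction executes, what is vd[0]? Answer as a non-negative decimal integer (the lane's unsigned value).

lanes per group: 128·4/64 = 8
AVL=6 ≤ VLMAX=8, so vl = 6
lane  0: and(0x19,0x72) ⇒ 0x10
lane  1: mask-off/ones ⇒ 0xffffffffffffffff
lane  2: mask-off/ones ⇒ 0xffffffffffffffff
lane  3: mask-off/ones ⇒ 0xffffffffffffffff
lane  4: mask-off/ones ⇒ 0xffffffffffffffff
lane  5: mask-off/ones ⇒ 0xffffffffffffffff
lane  6: tail/ones ⇒ 0xffffffffffffffff
lane  7: tail/ones ⇒ 0xffffffffffffffff

vd[0] = 16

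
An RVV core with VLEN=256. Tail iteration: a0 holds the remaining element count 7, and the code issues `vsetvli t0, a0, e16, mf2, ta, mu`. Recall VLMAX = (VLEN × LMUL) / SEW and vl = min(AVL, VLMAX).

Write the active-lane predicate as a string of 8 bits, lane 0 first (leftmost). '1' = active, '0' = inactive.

predicate = 11111110

lanes per group: 256·1/2/16 = 8
vl ← min(7, 8) = 7
bits (lane 0 leftmost): 11111110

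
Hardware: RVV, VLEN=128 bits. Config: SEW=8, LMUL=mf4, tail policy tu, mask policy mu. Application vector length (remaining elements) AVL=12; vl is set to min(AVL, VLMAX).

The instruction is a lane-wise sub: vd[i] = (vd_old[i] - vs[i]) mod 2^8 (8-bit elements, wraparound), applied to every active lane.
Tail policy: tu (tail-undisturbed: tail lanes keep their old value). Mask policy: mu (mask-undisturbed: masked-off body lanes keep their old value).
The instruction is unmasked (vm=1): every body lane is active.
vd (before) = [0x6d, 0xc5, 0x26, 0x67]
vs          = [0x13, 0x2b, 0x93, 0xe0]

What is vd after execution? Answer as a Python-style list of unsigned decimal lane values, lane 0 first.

vd = [90, 154, 147, 135]

VLMAX = VLEN×LMUL/SEW = 128×1/4/8 = 4
vl = min(AVL, VLMAX) = min(12, 4) = 4
vd[0] sub(0x6d,0x13) -> 0x5a
vd[1] sub(0xc5,0x2b) -> 0x9a
vd[2] sub(0x26,0x93) -> 0x93
vd[3] sub(0x67,0xe0) -> 0x87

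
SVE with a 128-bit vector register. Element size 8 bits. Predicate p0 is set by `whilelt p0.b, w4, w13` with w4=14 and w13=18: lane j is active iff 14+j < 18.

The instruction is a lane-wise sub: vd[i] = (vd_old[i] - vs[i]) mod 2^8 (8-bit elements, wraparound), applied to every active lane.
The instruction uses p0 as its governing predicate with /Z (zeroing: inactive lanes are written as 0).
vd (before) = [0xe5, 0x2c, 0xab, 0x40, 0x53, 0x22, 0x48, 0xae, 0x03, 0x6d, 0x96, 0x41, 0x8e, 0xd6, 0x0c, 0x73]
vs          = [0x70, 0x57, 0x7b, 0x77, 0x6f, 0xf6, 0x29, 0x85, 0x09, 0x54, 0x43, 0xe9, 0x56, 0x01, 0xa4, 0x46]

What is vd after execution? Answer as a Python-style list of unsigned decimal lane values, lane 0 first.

lane count: 128 div 8 = 16
whilelt: lane j active iff 14+j < 18 → j < 4 → 4 active
  i=0: sub(0xe5,0x70) → 117
  i=1: sub(0x2c,0x57) → 213
  i=2: sub(0xab,0x7b) → 48
  i=3: sub(0x40,0x77) → 201
  i=4: tail/zero → 0
  i=5: tail/zero → 0
  i=6: tail/zero → 0
  i=7: tail/zero → 0
  i=8: tail/zero → 0
  i=9: tail/zero → 0
  i=10: tail/zero → 0
  i=11: tail/zero → 0
  i=12: tail/zero → 0
  i=13: tail/zero → 0
  i=14: tail/zero → 0
  i=15: tail/zero → 0

vd = [117, 213, 48, 201, 0, 0, 0, 0, 0, 0, 0, 0, 0, 0, 0, 0]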